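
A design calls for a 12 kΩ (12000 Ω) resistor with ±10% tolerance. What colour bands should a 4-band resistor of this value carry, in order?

12000 Ω = 12 × 10^3.
1 → brown
2 → red
Multiplier 10^3 → orange.
±10% tolerance → silver.

brown, red, orange, silver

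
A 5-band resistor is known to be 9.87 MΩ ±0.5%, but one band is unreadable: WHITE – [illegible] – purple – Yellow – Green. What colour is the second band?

9870000 Ω = 987 × 10^4.
The second band gives digit 8 of the significand, and 8 is grey.

grey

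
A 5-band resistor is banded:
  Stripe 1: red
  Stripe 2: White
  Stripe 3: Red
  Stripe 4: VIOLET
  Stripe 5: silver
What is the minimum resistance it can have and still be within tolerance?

Red → 2 (first significant figure)
White → 9 (second significant figure)
Red → 2 (third significant figure)
Violet → ×10^7 multiplier
Silver → ±10% tolerance
292 × 10000000 = 2920000000 Ω
Minimum = 2920000000 × (1 − 10/100) = 2628000000 Ω.

2628000000 Ω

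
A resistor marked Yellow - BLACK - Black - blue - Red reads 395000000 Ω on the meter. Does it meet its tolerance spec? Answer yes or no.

yes

Yellow → 4 (first significant figure)
Black → 0 (second significant figure)
Black → 0 (third significant figure)
Blue → ×10^6 multiplier
Red → ±2% tolerance
400 × 1000000 = 400000000 Ω
Allowed range: 392000000 Ω to 408000000 Ω.
395000000 Ω lies inside that range.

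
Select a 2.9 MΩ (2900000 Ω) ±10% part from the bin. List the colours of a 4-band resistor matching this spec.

2900000 Ω = 29 × 10^5.
2 → red
9 → white
Multiplier 10^5 → green.
±10% tolerance → silver.

red, white, green, silver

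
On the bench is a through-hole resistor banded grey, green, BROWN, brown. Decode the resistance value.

850 Ω

Grey → 8 (first significant figure)
Green → 5 (second significant figure)
Brown → ×10 multiplier
85 × 10 = 850 Ω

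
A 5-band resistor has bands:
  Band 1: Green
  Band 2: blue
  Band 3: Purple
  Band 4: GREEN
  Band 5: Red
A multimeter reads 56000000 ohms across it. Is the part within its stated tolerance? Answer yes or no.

yes

Green → 5 (first significant figure)
Blue → 6 (second significant figure)
Violet → 7 (third significant figure)
Green → ×10^5 multiplier
Red → ±2% tolerance
567 × 100000 = 56700000 Ω
Allowed range: 55566000 Ω to 57834000 Ω.
56000000 ohms lies inside that range.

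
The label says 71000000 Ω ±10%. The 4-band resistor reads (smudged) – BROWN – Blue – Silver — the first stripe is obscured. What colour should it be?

71000000 Ω = 71 × 10^6.
The first band gives digit 7 of the significand, and 7 is violet.

violet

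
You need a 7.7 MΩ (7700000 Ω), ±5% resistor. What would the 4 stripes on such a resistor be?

7700000 Ω = 77 × 10^5.
7 → violet
7 → violet
Multiplier 10^5 → green.
±5% tolerance → gold.

violet, violet, green, gold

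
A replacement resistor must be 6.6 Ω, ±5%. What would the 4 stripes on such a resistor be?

blue, blue, gold, gold

6.6 Ω = 66 × 10^-1.
6 → blue
6 → blue
Multiplier 10^-1 → gold.
±5% tolerance → gold.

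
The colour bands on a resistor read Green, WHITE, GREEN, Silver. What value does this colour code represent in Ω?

Green → 5 (first significant figure)
White → 9 (second significant figure)
Green → ×10^5 multiplier
59 × 100000 = 5900000 Ω

5900000 Ω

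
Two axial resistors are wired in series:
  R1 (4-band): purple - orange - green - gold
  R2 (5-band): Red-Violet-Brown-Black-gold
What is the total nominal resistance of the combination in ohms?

R1: violet, orange → 73; green ×10^5 → 7300000 Ω.
R2: red, violet, brown → 271; black ×1 → 271 Ω.
Series: 7300000 + 271 = 7300271 Ω.

7300271 Ω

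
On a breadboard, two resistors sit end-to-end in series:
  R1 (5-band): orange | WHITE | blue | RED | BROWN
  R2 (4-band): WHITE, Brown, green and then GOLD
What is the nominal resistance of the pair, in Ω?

9139600 Ω

R1: orange, white, blue → 396; red ×10^2 → 39600 Ω.
R2: white, brown → 91; green ×10^5 → 9100000 Ω.
Series: 39600 + 9100000 = 9139600 Ω.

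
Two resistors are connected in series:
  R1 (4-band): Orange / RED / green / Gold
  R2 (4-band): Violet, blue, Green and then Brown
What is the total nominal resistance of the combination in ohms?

10800000 Ω

R1: orange, red → 32; green ×10^5 → 3200000 Ω.
R2: violet, blue → 76; green ×10^5 → 7600000 Ω.
Series: 3200000 + 7600000 = 10800000 Ω.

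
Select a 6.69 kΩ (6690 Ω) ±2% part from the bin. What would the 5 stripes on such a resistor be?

6690 Ω = 669 × 10^1.
6 → blue
6 → blue
9 → white
Multiplier 10^1 → brown.
±2% tolerance → red.

blue, blue, white, brown, red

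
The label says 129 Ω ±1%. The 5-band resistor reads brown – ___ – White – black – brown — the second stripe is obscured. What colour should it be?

129 Ω = 129 × 10^0.
The second band gives digit 2 of the significand, and 2 is red.

red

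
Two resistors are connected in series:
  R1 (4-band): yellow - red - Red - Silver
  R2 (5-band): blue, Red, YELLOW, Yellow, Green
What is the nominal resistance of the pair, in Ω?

R1: yellow, red → 42; red ×10^2 → 4200 Ω.
R2: blue, red, yellow → 624; yellow ×10^4 → 6240000 Ω.
Series: 4200 + 6240000 = 6244200 Ω.

6244200 Ω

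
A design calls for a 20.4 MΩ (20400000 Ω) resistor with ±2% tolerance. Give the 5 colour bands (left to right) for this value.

red, black, yellow, green, red

20400000 Ω = 204 × 10^5.
2 → red
0 → black
4 → yellow
Multiplier 10^5 → green.
±2% tolerance → red.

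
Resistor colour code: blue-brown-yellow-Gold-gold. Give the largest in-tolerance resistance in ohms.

64.47 Ω

Blue → 6 (first significant figure)
Brown → 1 (second significant figure)
Yellow → 4 (third significant figure)
Gold → ×0.1 multiplier
Gold → ±5% tolerance
614 × 0.1 = 61.4 Ω
Largest = 61.4 × (1 + 5/100) = 64.47 Ω.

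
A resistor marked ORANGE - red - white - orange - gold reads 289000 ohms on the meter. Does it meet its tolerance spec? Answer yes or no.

no

Orange → 3 (first significant figure)
Red → 2 (second significant figure)
White → 9 (third significant figure)
Orange → ×10^3 multiplier
Gold → ±5% tolerance
329 × 1000 = 329000 Ω
Allowed range: 312550 Ω to 345450 Ω.
289000 ohms lies outside that range.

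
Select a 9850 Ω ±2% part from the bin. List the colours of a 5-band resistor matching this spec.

9850 Ω = 985 × 10^1.
9 → white
8 → grey
5 → green
Multiplier 10^1 → brown.
±2% tolerance → red.

white, grey, green, brown, red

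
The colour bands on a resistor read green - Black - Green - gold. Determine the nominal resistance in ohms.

5000000 Ω

Green → 5 (first significant figure)
Black → 0 (second significant figure)
Green → ×10^5 multiplier
50 × 100000 = 5000000 Ω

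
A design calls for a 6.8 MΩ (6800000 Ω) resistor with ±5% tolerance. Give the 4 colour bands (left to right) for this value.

blue, grey, green, gold

6800000 Ω = 68 × 10^5.
6 → blue
8 → grey
Multiplier 10^5 → green.
±5% tolerance → gold.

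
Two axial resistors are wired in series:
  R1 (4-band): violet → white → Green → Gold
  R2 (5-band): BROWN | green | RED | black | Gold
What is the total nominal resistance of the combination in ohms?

7900152 Ω

R1: violet, white → 79; green ×10^5 → 7900000 Ω.
R2: brown, green, red → 152; black ×1 → 152 Ω.
Series: 7900000 + 152 = 7900152 Ω.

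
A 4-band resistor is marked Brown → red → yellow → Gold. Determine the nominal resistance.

120000 Ω

Brown → 1 (first significant figure)
Red → 2 (second significant figure)
Yellow → ×10^4 multiplier
12 × 10000 = 120000 Ω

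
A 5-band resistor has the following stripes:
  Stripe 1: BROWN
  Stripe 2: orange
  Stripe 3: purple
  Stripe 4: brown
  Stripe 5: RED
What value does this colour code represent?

Brown → 1 (first significant figure)
Orange → 3 (second significant figure)
Violet → 7 (third significant figure)
Brown → ×10 multiplier
137 × 10 = 1370 Ω

1370 Ω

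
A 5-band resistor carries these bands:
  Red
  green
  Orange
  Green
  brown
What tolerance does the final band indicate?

The last band, brown, is the tolerance band.
Brown corresponds to ±1%.

±1%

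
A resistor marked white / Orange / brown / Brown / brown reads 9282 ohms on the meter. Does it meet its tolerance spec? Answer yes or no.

White → 9 (first significant figure)
Orange → 3 (second significant figure)
Brown → 1 (third significant figure)
Brown → ×10 multiplier
Brown → ±1% tolerance
931 × 10 = 9310 Ω
Allowed range: 9216.9 Ω to 9403.1 Ω.
9282 ohms lies inside that range.

yes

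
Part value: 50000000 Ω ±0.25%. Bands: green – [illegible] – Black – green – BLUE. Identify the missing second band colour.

50000000 Ω = 500 × 10^5.
The second band gives digit 0 of the significand, and 0 is black.

black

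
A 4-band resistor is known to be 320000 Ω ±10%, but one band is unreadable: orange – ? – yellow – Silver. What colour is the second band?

red

320000 Ω = 32 × 10^4.
The second band gives digit 2 of the significand, and 2 is red.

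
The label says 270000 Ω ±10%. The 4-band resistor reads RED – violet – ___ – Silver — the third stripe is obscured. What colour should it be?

270000 Ω = 27 × 10^4.
The third band is the multiplier, 10^4, which is yellow.

yellow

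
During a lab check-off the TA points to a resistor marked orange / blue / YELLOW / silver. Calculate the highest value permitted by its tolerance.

Orange → 3 (first significant figure)
Blue → 6 (second significant figure)
Yellow → ×10^4 multiplier
Silver → ±10% tolerance
36 × 10000 = 360000 Ω
Highest = 360000 × (1 + 10/100) = 396000 Ω.

396000 Ω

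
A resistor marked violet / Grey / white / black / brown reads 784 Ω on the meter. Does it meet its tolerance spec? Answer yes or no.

Violet → 7 (first significant figure)
Grey → 8 (second significant figure)
White → 9 (third significant figure)
Black → ×1 multiplier
Brown → ±1% tolerance
789 × 1 = 789 Ω
Allowed range: 781.11 Ω to 796.89 Ω.
784 Ω lies inside that range.

yes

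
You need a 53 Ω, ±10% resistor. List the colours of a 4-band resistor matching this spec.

53 Ω = 53 × 10^0.
5 → green
3 → orange
Multiplier 10^0 → black.
±10% tolerance → silver.

green, orange, black, silver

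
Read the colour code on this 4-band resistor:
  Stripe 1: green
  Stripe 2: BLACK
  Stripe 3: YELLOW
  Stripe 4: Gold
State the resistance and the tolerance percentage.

500000 Ω ±5%

Green → 5 (first significant figure)
Black → 0 (second significant figure)
Yellow → ×10^4 multiplier
Gold → ±5% tolerance
50 × 10000 = 500000 Ω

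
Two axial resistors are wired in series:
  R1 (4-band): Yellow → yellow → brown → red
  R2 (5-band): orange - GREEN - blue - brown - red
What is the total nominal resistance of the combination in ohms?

4000 Ω

R1: yellow, yellow → 44; brown ×10 → 440 Ω.
R2: orange, green, blue → 356; brown ×10 → 3560 Ω.
Series: 440 + 3560 = 4000 Ω.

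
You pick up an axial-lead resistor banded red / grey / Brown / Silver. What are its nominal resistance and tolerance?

280 Ω ±10%

Red → 2 (first significant figure)
Grey → 8 (second significant figure)
Brown → ×10 multiplier
Silver → ±10% tolerance
28 × 10 = 280 Ω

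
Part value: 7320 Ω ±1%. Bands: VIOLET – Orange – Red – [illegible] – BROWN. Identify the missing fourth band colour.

7320 Ω = 732 × 10^1.
The fourth band is the multiplier, 10^1, which is brown.

brown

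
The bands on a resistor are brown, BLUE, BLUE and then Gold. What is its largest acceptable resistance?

16800000 Ω

Brown → 1 (first significant figure)
Blue → 6 (second significant figure)
Blue → ×10^6 multiplier
Gold → ±5% tolerance
16 × 1000000 = 16000000 Ω
Largest = 16000000 × (1 + 5/100) = 16800000 Ω.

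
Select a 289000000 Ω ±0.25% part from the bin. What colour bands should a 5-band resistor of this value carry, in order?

red, grey, white, blue, blue

289000000 Ω = 289 × 10^6.
2 → red
8 → grey
9 → white
Multiplier 10^6 → blue.
±0.25% tolerance → blue.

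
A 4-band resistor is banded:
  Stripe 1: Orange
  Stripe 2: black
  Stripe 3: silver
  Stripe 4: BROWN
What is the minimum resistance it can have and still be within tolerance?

0.297 Ω

Orange → 3 (first significant figure)
Black → 0 (second significant figure)
Silver → ×0.01 multiplier
Brown → ±1% tolerance
30 × 0.01 = 0.3 Ω
Minimum = 0.3 × (1 − 1/100) = 0.297 Ω.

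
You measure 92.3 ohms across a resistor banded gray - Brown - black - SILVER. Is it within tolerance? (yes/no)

no

Grey → 8 (first significant figure)
Brown → 1 (second significant figure)
Black → ×1 multiplier
Silver → ±10% tolerance
81 × 1 = 81 Ω
Allowed range: 72.9 Ω to 89.1 Ω.
92.3 ohms lies outside that range.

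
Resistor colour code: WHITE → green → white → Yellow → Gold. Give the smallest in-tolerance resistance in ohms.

9110500 Ω

White → 9 (first significant figure)
Green → 5 (second significant figure)
White → 9 (third significant figure)
Yellow → ×10^4 multiplier
Gold → ±5% tolerance
959 × 10000 = 9590000 Ω
Smallest = 9590000 × (1 − 5/100) = 9110500 Ω.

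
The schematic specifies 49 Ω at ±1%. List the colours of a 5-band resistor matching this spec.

49 Ω = 490 × 10^-1.
4 → yellow
9 → white
0 → black
Multiplier 10^-1 → gold.
±1% tolerance → brown.

yellow, white, black, gold, brown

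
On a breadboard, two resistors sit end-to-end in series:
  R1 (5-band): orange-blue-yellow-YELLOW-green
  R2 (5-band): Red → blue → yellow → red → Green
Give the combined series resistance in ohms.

3666400 Ω

R1: orange, blue, yellow → 364; yellow ×10^4 → 3640000 Ω.
R2: red, blue, yellow → 264; red ×10^2 → 26400 Ω.
Series: 3640000 + 26400 = 3666400 Ω.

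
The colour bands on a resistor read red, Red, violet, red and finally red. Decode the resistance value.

Red → 2 (first significant figure)
Red → 2 (second significant figure)
Violet → 7 (third significant figure)
Red → ×10^2 multiplier
227 × 100 = 22700 Ω

22700 Ω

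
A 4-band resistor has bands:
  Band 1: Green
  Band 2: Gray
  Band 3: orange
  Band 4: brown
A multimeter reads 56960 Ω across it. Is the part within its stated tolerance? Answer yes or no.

Green → 5 (first significant figure)
Grey → 8 (second significant figure)
Orange → ×10^3 multiplier
Brown → ±1% tolerance
58 × 1000 = 58000 Ω
Allowed range: 57420 Ω to 58580 Ω.
56960 Ω lies outside that range.

no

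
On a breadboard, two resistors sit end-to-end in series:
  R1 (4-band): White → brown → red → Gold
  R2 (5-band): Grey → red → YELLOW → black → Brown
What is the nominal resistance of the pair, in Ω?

R1: white, brown → 91; red ×10^2 → 9100 Ω.
R2: grey, red, yellow → 824; black ×1 → 824 Ω.
Series: 9100 + 824 = 9924 Ω.

9924 Ω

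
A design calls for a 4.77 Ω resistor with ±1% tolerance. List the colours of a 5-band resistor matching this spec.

4.77 Ω = 477 × 10^-2.
4 → yellow
7 → violet
7 → violet
Multiplier 10^-2 → silver.
±1% tolerance → brown.

yellow, violet, violet, silver, brown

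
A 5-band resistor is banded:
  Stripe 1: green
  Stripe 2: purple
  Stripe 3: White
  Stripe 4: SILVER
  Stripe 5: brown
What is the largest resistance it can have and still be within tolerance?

5.8479 Ω

Green → 5 (first significant figure)
Violet → 7 (second significant figure)
White → 9 (third significant figure)
Silver → ×0.01 multiplier
Brown → ±1% tolerance
579 × 0.01 = 5.79 Ω
Largest = 5.79 × (1 + 1/100) = 5.8479 Ω.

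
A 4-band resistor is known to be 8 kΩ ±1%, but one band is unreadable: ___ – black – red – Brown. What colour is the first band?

8000 Ω = 80 × 10^2.
The first band gives digit 8 of the significand, and 8 is grey.

grey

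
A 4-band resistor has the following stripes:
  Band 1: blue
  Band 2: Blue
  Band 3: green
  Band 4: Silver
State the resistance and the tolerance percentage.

Blue → 6 (first significant figure)
Blue → 6 (second significant figure)
Green → ×10^5 multiplier
Silver → ±10% tolerance
66 × 100000 = 6600000 Ω

6600000 Ω ±10%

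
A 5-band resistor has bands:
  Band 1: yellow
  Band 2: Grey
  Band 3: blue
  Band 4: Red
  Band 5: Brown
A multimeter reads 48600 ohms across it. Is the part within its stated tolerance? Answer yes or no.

yes

Yellow → 4 (first significant figure)
Grey → 8 (second significant figure)
Blue → 6 (third significant figure)
Red → ×10^2 multiplier
Brown → ±1% tolerance
486 × 100 = 48600 Ω
Allowed range: 48114 Ω to 49086 Ω.
48600 ohms lies inside that range.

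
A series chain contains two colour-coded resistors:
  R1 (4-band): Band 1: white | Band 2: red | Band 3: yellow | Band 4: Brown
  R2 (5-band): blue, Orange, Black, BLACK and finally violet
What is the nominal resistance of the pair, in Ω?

R1: white, red → 92; yellow ×10^4 → 920000 Ω.
R2: blue, orange, black → 630; black ×1 → 630 Ω.
Series: 920000 + 630 = 920630 Ω.

920630 Ω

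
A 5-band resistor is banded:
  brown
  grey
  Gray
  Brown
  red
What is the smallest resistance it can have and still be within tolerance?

Brown → 1 (first significant figure)
Grey → 8 (second significant figure)
Grey → 8 (third significant figure)
Brown → ×10 multiplier
Red → ±2% tolerance
188 × 10 = 1880 Ω
Smallest = 1880 × (1 − 2/100) = 1842.4 Ω.

1842.4 Ω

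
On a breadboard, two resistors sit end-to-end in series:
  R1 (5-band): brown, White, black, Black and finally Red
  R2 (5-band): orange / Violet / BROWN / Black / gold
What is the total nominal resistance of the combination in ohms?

R1: brown, white, black → 190; black ×1 → 190 Ω.
R2: orange, violet, brown → 371; black ×1 → 371 Ω.
Series: 190 + 371 = 561 Ω.

561 Ω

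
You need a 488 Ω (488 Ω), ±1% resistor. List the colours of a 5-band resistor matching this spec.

488 Ω = 488 × 10^0.
4 → yellow
8 → grey
8 → grey
Multiplier 10^0 → black.
±1% tolerance → brown.

yellow, grey, grey, black, brown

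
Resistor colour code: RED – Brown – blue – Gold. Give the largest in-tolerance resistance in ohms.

22050000 Ω

Red → 2 (first significant figure)
Brown → 1 (second significant figure)
Blue → ×10^6 multiplier
Gold → ±5% tolerance
21 × 1000000 = 21000000 Ω
Largest = 21000000 × (1 + 5/100) = 22050000 Ω.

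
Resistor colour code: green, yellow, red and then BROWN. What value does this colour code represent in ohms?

Green → 5 (first significant figure)
Yellow → 4 (second significant figure)
Red → ×10^2 multiplier
54 × 100 = 5400 Ω

5400 Ω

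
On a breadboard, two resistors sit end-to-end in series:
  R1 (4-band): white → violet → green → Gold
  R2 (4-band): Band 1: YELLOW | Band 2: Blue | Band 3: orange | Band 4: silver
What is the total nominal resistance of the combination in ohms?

9746000 Ω

R1: white, violet → 97; green ×10^5 → 9700000 Ω.
R2: yellow, blue → 46; orange ×10^3 → 46000 Ω.
Series: 9700000 + 46000 = 9746000 Ω.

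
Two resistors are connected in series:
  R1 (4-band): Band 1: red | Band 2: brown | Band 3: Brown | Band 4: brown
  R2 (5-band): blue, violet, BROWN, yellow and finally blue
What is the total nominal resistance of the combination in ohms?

6710210 Ω

R1: red, brown → 21; brown ×10 → 210 Ω.
R2: blue, violet, brown → 671; yellow ×10^4 → 6710000 Ω.
Series: 210 + 6710000 = 6710210 Ω.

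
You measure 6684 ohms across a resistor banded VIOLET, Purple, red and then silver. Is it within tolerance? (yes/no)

Violet → 7 (first significant figure)
Violet → 7 (second significant figure)
Red → ×10^2 multiplier
Silver → ±10% tolerance
77 × 100 = 7700 Ω
Allowed range: 6930 Ω to 8470 Ω.
6684 ohms lies outside that range.

no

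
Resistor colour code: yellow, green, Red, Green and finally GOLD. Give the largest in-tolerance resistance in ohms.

47460000 Ω

Yellow → 4 (first significant figure)
Green → 5 (second significant figure)
Red → 2 (third significant figure)
Green → ×10^5 multiplier
Gold → ±5% tolerance
452 × 100000 = 45200000 Ω
Largest = 45200000 × (1 + 5/100) = 47460000 Ω.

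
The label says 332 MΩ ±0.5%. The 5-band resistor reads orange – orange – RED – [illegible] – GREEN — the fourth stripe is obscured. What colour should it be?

332000000 Ω = 332 × 10^6.
The fourth band is the multiplier, 10^6, which is blue.

blue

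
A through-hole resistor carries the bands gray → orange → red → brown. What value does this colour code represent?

Grey → 8 (first significant figure)
Orange → 3 (second significant figure)
Red → ×10^2 multiplier
83 × 100 = 8300 Ω

8300 Ω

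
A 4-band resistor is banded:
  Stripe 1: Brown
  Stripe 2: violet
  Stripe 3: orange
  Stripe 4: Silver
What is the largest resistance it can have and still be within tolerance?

Brown → 1 (first significant figure)
Violet → 7 (second significant figure)
Orange → ×10^3 multiplier
Silver → ±10% tolerance
17 × 1000 = 17000 Ω
Largest = 17000 × (1 + 10/100) = 18700 Ω.

18700 Ω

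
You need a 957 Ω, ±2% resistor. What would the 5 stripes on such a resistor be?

white, green, violet, black, red

957 Ω = 957 × 10^0.
9 → white
5 → green
7 → violet
Multiplier 10^0 → black.
±2% tolerance → red.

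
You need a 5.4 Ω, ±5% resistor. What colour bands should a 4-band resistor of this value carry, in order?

5.4 Ω = 54 × 10^-1.
5 → green
4 → yellow
Multiplier 10^-1 → gold.
±5% tolerance → gold.

green, yellow, gold, gold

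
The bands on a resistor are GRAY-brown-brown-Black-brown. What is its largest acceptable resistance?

819.11 Ω

Grey → 8 (first significant figure)
Brown → 1 (second significant figure)
Brown → 1 (third significant figure)
Black → ×1 multiplier
Brown → ±1% tolerance
811 × 1 = 811 Ω
Largest = 811 × (1 + 1/100) = 819.11 Ω.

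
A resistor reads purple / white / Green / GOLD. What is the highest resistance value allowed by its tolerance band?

Violet → 7 (first significant figure)
White → 9 (second significant figure)
Green → ×10^5 multiplier
Gold → ±5% tolerance
79 × 100000 = 7900000 Ω
Highest = 7900000 × (1 + 5/100) = 8295000 Ω.

8295000 Ω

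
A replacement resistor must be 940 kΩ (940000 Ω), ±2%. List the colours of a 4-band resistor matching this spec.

940000 Ω = 94 × 10^4.
9 → white
4 → yellow
Multiplier 10^4 → yellow.
±2% tolerance → red.

white, yellow, yellow, red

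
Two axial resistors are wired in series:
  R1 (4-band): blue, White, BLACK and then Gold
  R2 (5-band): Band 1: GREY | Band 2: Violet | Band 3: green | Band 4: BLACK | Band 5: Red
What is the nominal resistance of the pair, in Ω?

R1: blue, white → 69; black ×1 → 69 Ω.
R2: grey, violet, green → 875; black ×1 → 875 Ω.
Series: 69 + 875 = 944 Ω.

944 Ω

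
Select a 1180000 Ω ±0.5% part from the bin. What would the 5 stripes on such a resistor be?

brown, brown, grey, yellow, green

1180000 Ω = 118 × 10^4.
1 → brown
1 → brown
8 → grey
Multiplier 10^4 → yellow.
±0.5% tolerance → green.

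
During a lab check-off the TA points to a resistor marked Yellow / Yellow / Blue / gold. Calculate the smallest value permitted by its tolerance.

41800000 Ω

Yellow → 4 (first significant figure)
Yellow → 4 (second significant figure)
Blue → ×10^6 multiplier
Gold → ±5% tolerance
44 × 1000000 = 44000000 Ω
Smallest = 44000000 × (1 − 5/100) = 41800000 Ω.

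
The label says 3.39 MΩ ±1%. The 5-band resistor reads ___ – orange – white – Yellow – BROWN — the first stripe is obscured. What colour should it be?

orange

3390000 Ω = 339 × 10^4.
The first band gives digit 3 of the significand, and 3 is orange.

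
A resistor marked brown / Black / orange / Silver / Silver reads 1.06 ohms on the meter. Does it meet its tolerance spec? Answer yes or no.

Brown → 1 (first significant figure)
Black → 0 (second significant figure)
Orange → 3 (third significant figure)
Silver → ×0.01 multiplier
Silver → ±10% tolerance
103 × 0.01 = 1.03 Ω
Allowed range: 0.927 Ω to 1.133 Ω.
1.06 ohms lies inside that range.

yes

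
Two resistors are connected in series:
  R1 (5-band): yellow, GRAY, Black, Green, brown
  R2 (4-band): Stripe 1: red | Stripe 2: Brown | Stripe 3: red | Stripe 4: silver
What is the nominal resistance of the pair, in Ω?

48002100 Ω

R1: yellow, grey, black → 480; green ×10^5 → 48000000 Ω.
R2: red, brown → 21; red ×10^2 → 2100 Ω.
Series: 48000000 + 2100 = 48002100 Ω.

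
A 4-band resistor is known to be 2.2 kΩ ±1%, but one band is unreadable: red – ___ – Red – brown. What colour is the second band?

red

2200 Ω = 22 × 10^2.
The second band gives digit 2 of the significand, and 2 is red.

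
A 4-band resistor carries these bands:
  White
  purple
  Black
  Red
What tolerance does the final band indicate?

The last band, red, is the tolerance band.
Red corresponds to ±2%.

±2%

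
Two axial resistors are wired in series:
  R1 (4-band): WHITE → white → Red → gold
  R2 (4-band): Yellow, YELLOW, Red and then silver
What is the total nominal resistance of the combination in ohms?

R1: white, white → 99; red ×10^2 → 9900 Ω.
R2: yellow, yellow → 44; red ×10^2 → 4400 Ω.
Series: 9900 + 4400 = 14300 Ω.

14300 Ω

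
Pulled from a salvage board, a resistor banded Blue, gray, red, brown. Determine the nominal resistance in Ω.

6800 Ω

Blue → 6 (first significant figure)
Grey → 8 (second significant figure)
Red → ×10^2 multiplier
68 × 100 = 6800 Ω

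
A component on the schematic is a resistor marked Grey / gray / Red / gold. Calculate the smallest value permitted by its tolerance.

Grey → 8 (first significant figure)
Grey → 8 (second significant figure)
Red → ×10^2 multiplier
Gold → ±5% tolerance
88 × 100 = 8800 Ω
Smallest = 8800 × (1 − 5/100) = 8360 Ω.

8360 Ω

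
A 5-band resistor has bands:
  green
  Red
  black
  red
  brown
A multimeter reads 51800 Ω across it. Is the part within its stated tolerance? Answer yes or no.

yes

Green → 5 (first significant figure)
Red → 2 (second significant figure)
Black → 0 (third significant figure)
Red → ×10^2 multiplier
Brown → ±1% tolerance
520 × 100 = 52000 Ω
Allowed range: 51480 Ω to 52520 Ω.
51800 Ω lies inside that range.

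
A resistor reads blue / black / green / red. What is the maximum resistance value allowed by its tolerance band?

Blue → 6 (first significant figure)
Black → 0 (second significant figure)
Green → ×10^5 multiplier
Red → ±2% tolerance
60 × 100000 = 6000000 Ω
Maximum = 6000000 × (1 + 2/100) = 6120000 Ω.

6120000 Ω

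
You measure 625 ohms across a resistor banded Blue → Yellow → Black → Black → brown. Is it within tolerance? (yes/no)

Blue → 6 (first significant figure)
Yellow → 4 (second significant figure)
Black → 0 (third significant figure)
Black → ×1 multiplier
Brown → ±1% tolerance
640 × 1 = 640 Ω
Allowed range: 633.6 Ω to 646.4 Ω.
625 ohms lies outside that range.

no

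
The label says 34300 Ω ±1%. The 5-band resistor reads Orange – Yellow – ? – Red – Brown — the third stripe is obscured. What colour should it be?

orange

34300 Ω = 343 × 10^2.
The third band gives digit 3 of the significand, and 3 is orange.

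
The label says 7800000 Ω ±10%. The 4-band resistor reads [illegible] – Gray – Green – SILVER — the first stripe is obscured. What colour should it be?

7800000 Ω = 78 × 10^5.
The first band gives digit 7 of the significand, and 7 is violet.

violet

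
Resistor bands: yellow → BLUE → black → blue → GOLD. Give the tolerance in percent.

The last band, gold, is the tolerance band.
Gold corresponds to ±5%.

±5%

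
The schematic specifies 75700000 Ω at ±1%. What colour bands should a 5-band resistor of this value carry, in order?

75700000 Ω = 757 × 10^5.
7 → violet
5 → green
7 → violet
Multiplier 10^5 → green.
±1% tolerance → brown.

violet, green, violet, green, brown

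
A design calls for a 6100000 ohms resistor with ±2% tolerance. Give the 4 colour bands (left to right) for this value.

6100000 Ω = 61 × 10^5.
6 → blue
1 → brown
Multiplier 10^5 → green.
±2% tolerance → red.

blue, brown, green, red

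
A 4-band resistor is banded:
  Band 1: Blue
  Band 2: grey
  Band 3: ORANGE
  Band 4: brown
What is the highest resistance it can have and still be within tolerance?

Blue → 6 (first significant figure)
Grey → 8 (second significant figure)
Orange → ×10^3 multiplier
Brown → ±1% tolerance
68 × 1000 = 68000 Ω
Highest = 68000 × (1 + 1/100) = 68680 Ω.

68680 Ω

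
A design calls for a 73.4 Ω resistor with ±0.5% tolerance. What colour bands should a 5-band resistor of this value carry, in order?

violet, orange, yellow, gold, green

73.4 Ω = 734 × 10^-1.
7 → violet
3 → orange
4 → yellow
Multiplier 10^-1 → gold.
±0.5% tolerance → green.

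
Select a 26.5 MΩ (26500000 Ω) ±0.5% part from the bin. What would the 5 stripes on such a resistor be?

26500000 Ω = 265 × 10^5.
2 → red
6 → blue
5 → green
Multiplier 10^5 → green.
±0.5% tolerance → green.

red, blue, green, green, green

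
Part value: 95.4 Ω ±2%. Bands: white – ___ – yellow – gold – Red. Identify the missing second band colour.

95.4 Ω = 954 × 10^-1.
The second band gives digit 5 of the significand, and 5 is green.

green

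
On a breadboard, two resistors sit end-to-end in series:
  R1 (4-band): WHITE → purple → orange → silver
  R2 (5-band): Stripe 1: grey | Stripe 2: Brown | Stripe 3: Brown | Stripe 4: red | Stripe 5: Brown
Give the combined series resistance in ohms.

R1: white, violet → 97; orange ×10^3 → 97000 Ω.
R2: grey, brown, brown → 811; red ×10^2 → 81100 Ω.
Series: 97000 + 81100 = 178100 Ω.

178100 Ω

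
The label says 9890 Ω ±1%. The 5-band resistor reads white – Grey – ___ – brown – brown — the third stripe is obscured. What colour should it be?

9890 Ω = 989 × 10^1.
The third band gives digit 9 of the significand, and 9 is white.

white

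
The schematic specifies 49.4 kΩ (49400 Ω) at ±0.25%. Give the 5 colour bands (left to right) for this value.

yellow, white, yellow, red, blue

49400 Ω = 494 × 10^2.
4 → yellow
9 → white
4 → yellow
Multiplier 10^2 → red.
±0.25% tolerance → blue.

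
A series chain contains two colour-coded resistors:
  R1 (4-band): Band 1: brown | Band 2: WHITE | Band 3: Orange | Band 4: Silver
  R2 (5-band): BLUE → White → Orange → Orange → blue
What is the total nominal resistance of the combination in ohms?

R1: brown, white → 19; orange ×10^3 → 19000 Ω.
R2: blue, white, orange → 693; orange ×10^3 → 693000 Ω.
Series: 19000 + 693000 = 712000 Ω.

712000 Ω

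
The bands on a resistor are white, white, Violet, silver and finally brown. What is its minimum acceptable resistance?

White → 9 (first significant figure)
White → 9 (second significant figure)
Violet → 7 (third significant figure)
Silver → ×0.01 multiplier
Brown → ±1% tolerance
997 × 0.01 = 9.97 Ω
Minimum = 9.97 × (1 − 1/100) = 9.8703 Ω.

9.8703 Ω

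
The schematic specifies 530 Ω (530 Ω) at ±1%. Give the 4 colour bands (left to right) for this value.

530 Ω = 53 × 10^1.
5 → green
3 → orange
Multiplier 10^1 → brown.
±1% tolerance → brown.

green, orange, brown, brown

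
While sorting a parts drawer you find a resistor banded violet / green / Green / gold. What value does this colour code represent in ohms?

Violet → 7 (first significant figure)
Green → 5 (second significant figure)
Green → ×10^5 multiplier
75 × 100000 = 7500000 Ω

7500000 Ω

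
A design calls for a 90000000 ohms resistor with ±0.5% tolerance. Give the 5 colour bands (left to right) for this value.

90000000 Ω = 900 × 10^5.
9 → white
0 → black
0 → black
Multiplier 10^5 → green.
±0.5% tolerance → green.

white, black, black, green, green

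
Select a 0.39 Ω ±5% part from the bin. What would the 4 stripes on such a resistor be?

orange, white, silver, gold

0.39 Ω = 39 × 10^-2.
3 → orange
9 → white
Multiplier 10^-2 → silver.
±5% tolerance → gold.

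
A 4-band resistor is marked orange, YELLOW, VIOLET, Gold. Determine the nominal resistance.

340000000 Ω

Orange → 3 (first significant figure)
Yellow → 4 (second significant figure)
Violet → ×10^7 multiplier
34 × 10000000 = 340000000 Ω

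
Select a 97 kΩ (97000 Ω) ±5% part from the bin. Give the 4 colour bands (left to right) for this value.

white, violet, orange, gold

97000 Ω = 97 × 10^3.
9 → white
7 → violet
Multiplier 10^3 → orange.
±5% tolerance → gold.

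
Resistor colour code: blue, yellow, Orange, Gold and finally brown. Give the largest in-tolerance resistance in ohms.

64.943 Ω

Blue → 6 (first significant figure)
Yellow → 4 (second significant figure)
Orange → 3 (third significant figure)
Gold → ×0.1 multiplier
Brown → ±1% tolerance
643 × 0.1 = 64.3 Ω
Largest = 64.3 × (1 + 1/100) = 64.943 Ω.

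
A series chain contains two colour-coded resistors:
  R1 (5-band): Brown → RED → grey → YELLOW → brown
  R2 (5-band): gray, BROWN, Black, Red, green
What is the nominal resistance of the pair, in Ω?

R1: brown, red, grey → 128; yellow ×10^4 → 1280000 Ω.
R2: grey, brown, black → 810; red ×10^2 → 81000 Ω.
Series: 1280000 + 81000 = 1361000 Ω.

1361000 Ω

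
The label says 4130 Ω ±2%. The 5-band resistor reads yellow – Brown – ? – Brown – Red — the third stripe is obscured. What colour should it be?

orange

4130 Ω = 413 × 10^1.
The third band gives digit 3 of the significand, and 3 is orange.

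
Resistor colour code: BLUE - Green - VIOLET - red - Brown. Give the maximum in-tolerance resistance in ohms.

66357 Ω

Blue → 6 (first significant figure)
Green → 5 (second significant figure)
Violet → 7 (third significant figure)
Red → ×10^2 multiplier
Brown → ±1% tolerance
657 × 100 = 65700 Ω
Maximum = 65700 × (1 + 1/100) = 66357 Ω.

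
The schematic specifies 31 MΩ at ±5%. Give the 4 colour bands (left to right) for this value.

31000000 Ω = 31 × 10^6.
3 → orange
1 → brown
Multiplier 10^6 → blue.
±5% tolerance → gold.

orange, brown, blue, gold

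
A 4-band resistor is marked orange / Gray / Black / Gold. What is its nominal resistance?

Orange → 3 (first significant figure)
Grey → 8 (second significant figure)
Black → ×1 multiplier
38 × 1 = 38 Ω

38 Ω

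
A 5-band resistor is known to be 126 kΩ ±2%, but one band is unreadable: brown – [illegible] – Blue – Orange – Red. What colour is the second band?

126000 Ω = 126 × 10^3.
The second band gives digit 2 of the significand, and 2 is red.

red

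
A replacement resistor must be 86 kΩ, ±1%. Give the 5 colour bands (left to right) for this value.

grey, blue, black, red, brown

86000 Ω = 860 × 10^2.
8 → grey
6 → blue
0 → black
Multiplier 10^2 → red.
±1% tolerance → brown.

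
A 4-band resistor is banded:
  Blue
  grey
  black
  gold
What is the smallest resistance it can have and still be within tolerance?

Blue → 6 (first significant figure)
Grey → 8 (second significant figure)
Black → ×1 multiplier
Gold → ±5% tolerance
68 × 1 = 68 Ω
Smallest = 68 × (1 − 5/100) = 64.6 Ω.

64.6 Ω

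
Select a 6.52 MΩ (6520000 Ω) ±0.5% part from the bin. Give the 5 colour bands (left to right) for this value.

blue, green, red, yellow, green

6520000 Ω = 652 × 10^4.
6 → blue
5 → green
2 → red
Multiplier 10^4 → yellow.
±0.5% tolerance → green.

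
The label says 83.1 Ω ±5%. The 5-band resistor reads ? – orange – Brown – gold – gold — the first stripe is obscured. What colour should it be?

83.1 Ω = 831 × 10^-1.
The first band gives digit 8 of the significand, and 8 is grey.

grey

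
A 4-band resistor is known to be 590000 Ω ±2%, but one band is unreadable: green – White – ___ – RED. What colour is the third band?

yellow

590000 Ω = 59 × 10^4.
The third band is the multiplier, 10^4, which is yellow.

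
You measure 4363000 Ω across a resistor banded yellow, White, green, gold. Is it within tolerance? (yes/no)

no

Yellow → 4 (first significant figure)
White → 9 (second significant figure)
Green → ×10^5 multiplier
Gold → ±5% tolerance
49 × 100000 = 4900000 Ω
Allowed range: 4655000 Ω to 5145000 Ω.
4363000 Ω lies outside that range.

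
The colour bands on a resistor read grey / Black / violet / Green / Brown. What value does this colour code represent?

Grey → 8 (first significant figure)
Black → 0 (second significant figure)
Violet → 7 (third significant figure)
Green → ×10^5 multiplier
807 × 100000 = 80700000 Ω

80700000 Ω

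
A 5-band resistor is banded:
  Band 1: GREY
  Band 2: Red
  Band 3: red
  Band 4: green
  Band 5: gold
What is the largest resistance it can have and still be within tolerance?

86310000 Ω

Grey → 8 (first significant figure)
Red → 2 (second significant figure)
Red → 2 (third significant figure)
Green → ×10^5 multiplier
Gold → ±5% tolerance
822 × 100000 = 82200000 Ω
Largest = 82200000 × (1 + 5/100) = 86310000 Ω.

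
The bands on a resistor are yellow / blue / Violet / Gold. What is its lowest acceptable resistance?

Yellow → 4 (first significant figure)
Blue → 6 (second significant figure)
Violet → ×10^7 multiplier
Gold → ±5% tolerance
46 × 10000000 = 460000000 Ω
Lowest = 460000000 × (1 − 5/100) = 437000000 Ω.

437000000 Ω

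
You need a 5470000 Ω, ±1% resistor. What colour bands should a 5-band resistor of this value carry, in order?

5470000 Ω = 547 × 10^4.
5 → green
4 → yellow
7 → violet
Multiplier 10^4 → yellow.
±1% tolerance → brown.

green, yellow, violet, yellow, brown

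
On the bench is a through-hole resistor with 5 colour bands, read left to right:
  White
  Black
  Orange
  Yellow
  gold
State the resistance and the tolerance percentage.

White → 9 (first significant figure)
Black → 0 (second significant figure)
Orange → 3 (third significant figure)
Yellow → ×10^4 multiplier
Gold → ±5% tolerance
903 × 10000 = 9030000 Ω

9030000 Ω ±5%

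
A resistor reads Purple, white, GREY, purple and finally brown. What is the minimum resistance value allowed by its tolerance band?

Violet → 7 (first significant figure)
White → 9 (second significant figure)
Grey → 8 (third significant figure)
Violet → ×10^7 multiplier
Brown → ±1% tolerance
798 × 10000000 = 7980000000 Ω
Minimum = 7980000000 × (1 − 1/100) = 7900200000 Ω.

7900200000 Ω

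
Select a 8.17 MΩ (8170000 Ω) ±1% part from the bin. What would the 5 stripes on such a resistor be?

grey, brown, violet, yellow, brown

8170000 Ω = 817 × 10^4.
8 → grey
1 → brown
7 → violet
Multiplier 10^4 → yellow.
±1% tolerance → brown.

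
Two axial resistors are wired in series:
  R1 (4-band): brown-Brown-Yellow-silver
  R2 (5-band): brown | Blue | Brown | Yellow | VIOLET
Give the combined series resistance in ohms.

R1: brown, brown → 11; yellow ×10^4 → 110000 Ω.
R2: brown, blue, brown → 161; yellow ×10^4 → 1610000 Ω.
Series: 110000 + 1610000 = 1720000 Ω.

1720000 Ω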